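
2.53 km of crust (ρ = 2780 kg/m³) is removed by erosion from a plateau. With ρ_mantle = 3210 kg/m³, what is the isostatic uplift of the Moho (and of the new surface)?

Unloading: uplift u = e ρ_c/ρ_m = 2.53 km × 2780/3210 = 2.19 km.

2.19 km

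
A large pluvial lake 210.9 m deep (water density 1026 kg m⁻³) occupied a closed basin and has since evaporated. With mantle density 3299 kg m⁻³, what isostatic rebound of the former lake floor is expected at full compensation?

u = d ρ_w/ρ_m = 210.9 m × 1026/3299 = 65.6 m.

65.6 m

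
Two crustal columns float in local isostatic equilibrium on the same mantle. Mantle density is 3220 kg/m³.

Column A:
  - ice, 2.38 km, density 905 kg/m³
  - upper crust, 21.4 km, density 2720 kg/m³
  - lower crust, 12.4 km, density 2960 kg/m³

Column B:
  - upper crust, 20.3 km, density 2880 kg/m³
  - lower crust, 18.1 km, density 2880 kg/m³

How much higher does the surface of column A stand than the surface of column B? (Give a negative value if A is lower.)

For any compensation level in the mantle, the mantle terms cancel and isostasy reduces to e = (Σt_A − Σt_B) − (Σ(ρt)_A − Σ(ρt)_B) / ρ_m.
Σt_A = 36.18 km; Σt_B = 38.4 km; Σ(ρt)_A = 97065.9; Σ(ρt)_B = 110592 (in km·kg/m³).
e = (36.18 − 38.4) − (97065.9 − 110592) / 3220 = 1.98 km.

1.98 km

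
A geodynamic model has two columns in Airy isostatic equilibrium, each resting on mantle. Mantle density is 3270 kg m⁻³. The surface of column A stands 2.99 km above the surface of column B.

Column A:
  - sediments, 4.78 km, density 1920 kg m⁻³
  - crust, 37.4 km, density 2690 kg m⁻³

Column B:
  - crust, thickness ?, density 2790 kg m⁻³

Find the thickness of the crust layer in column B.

Take the compensation level at the base of the deeper column (depth z_c below the surface of column A) and equate Σ ρ_i t_i down to z_c; mantle fills any gap and the z_c terms cancel.
Column A: 4.78×1920 + 37.4×2690 + (z_c − 42.18)×3270
Column B: 2.99×0 + x×2790 + (z_c − 2.99 − 0 − x)×3270
The z_c×3270 term appears on both sides and cancels. Collect the known terms of each column as K = Σ(ρt)_known − 3270 × (depth of known layers): K_A = 109783.6 − 3270×42.18 = −28145; K_B = 0 − 3270×(2.99 + 0) = −9777.3.
Balance: K_A = K_B − x×(3270 − 2790), so x = (K_B − K_A)/(3270 − 2790) = 18367.7/480 = 38.3 km.

38.3 km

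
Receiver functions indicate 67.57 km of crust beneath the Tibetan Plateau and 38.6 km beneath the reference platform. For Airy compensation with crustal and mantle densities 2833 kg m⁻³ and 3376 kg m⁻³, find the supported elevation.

Excess crust Δ = 67.57 km − 38.6 km = 28.97 km, split between elevation h and root r with h + r = Δ.
Airy balance ρ_c h = (ρ_m − ρ_c) r gives r = h ρ_c/(ρ_m − ρ_c), so h (1 + ρ_c/(ρ_m − ρ_c)) = Δ, i.e. h = Δ (ρ_m − ρ_c)/ρ_m.
h = 28.97 km × 543/3376 = 4.66 km.

4.66 km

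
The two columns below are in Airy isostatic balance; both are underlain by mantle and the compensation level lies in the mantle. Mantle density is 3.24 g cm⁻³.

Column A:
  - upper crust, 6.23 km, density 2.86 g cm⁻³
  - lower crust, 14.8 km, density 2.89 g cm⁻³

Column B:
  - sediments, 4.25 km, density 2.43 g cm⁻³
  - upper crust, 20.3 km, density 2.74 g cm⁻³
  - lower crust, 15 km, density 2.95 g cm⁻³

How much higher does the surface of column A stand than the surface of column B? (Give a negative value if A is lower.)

For any compensation level in the mantle, the mantle terms cancel and isostasy reduces to e = (Σt_A − Σt_B) − (Σ(ρt)_A − Σ(ρt)_B) / ρ_m.
Σt_A = 21.03 km; Σt_B = 39.55 km; Σ(ρt)_A = 60.5898; Σ(ρt)_B = 110.1995 (in km·g cm⁻³).
e = (21.03 − 39.55) − (60.5898 − 110.1995) / 3.24 = −3.21 km.

−3.21 km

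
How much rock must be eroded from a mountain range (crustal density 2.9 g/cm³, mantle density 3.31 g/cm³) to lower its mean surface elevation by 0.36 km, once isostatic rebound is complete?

Net drop Δ = e − u = e − e ρ_c/ρ_m = e (ρ_m − ρ_c)/ρ_m.
e = Δ ρ_m/(ρ_m − ρ_c) = 0.36 km × 3.31/0.41 = 2.91 km.

2.91 km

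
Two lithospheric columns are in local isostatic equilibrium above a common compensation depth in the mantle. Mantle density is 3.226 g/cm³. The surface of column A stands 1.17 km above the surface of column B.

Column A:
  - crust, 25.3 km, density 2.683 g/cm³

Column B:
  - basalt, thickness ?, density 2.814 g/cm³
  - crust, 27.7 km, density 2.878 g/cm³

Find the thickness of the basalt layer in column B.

Take the compensation level at the base of the deeper column (depth z_c below the surface of column A) and equate Σ ρ_i t_i down to z_c; mantle fills any gap and the z_c terms cancel.
Column A: 25.3×2.683 + (z_c − 25.3)×3.226
Column B: 1.17×0 + x×2.814 + 27.7×2.878 + (z_c − 1.17 − 27.7 − x)×3.226
The z_c×3.226 term appears on both sides and cancels. Collect the known terms of each column as K = Σ(ρt)_known − 3.226 × (depth of known layers): K_A = 67.8799 − 3.226×25.3 = −13.7379; K_B = 79.7206 − 3.226×(1.17 + 27.7) = −13.41402.
Balance: K_A = K_B − x×(3.226 − 2.814), so x = (K_B − K_A)/(3.226 − 2.814) = 0.32388/0.412 = 0.786 km.

0.786 km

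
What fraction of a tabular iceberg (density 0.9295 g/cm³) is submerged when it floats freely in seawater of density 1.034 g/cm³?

Submerged fraction = ρ_obj/ρ_fluid = 0.9295/1.034 = 89.9%.

89.9%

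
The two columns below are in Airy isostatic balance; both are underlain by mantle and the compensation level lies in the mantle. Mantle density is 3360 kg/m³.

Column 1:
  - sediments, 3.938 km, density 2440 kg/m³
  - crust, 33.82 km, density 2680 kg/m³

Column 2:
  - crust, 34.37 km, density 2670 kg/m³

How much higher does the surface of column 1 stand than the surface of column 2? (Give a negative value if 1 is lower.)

0.865 km

For any compensation level in the mantle, the mantle terms cancel and isostasy reduces to e = (Σt_1 − Σt_2) − (Σ(ρt)_1 − Σ(ρt)_2) / ρ_m.
Σt_1 = 37.758 km; Σt_2 = 34.37 km; Σ(ρt)_1 = 100246.32; Σ(ρt)_2 = 91767.9 (in km·kg/m³).
e = (37.758 − 34.37) − (100246.32 − 91767.9) / 3360 = 0.865 km.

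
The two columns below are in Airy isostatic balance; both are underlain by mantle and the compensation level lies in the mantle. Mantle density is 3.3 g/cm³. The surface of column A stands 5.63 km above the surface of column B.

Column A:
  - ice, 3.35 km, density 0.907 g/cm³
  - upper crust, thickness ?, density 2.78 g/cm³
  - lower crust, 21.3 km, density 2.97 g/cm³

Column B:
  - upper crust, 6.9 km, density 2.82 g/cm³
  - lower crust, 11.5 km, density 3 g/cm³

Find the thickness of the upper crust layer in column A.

Take the compensation level at the base of the deeper column (depth z_c below the surface of column A) and equate Σ ρ_i t_i down to z_c; mantle fills any gap and the z_c terms cancel.
Column A: 3.35×0.907 + x×2.78 + 21.3×2.97 + (z_c − 24.65 − x)×3.3
Column B: 5.63×0 + 6.9×2.82 + 11.5×3 + (z_c − 5.63 − 18.4)×3.3
The z_c×3.3 term appears on both sides and cancels. Collect the known terms of each column as K = Σ(ρt)_known − 3.3 × (depth of known layers): K_A = 66.29945 − 3.3×24.65 = −15.04555; K_B = 53.958 − 3.3×(5.63 + 18.4) = −25.341.
Balance: K_A − x×(3.3 − 2.78) = K_B, so x = (K_A − K_B)/(3.3 − 2.78) = 10.2954/0.52 = 19.8 km.

19.8 km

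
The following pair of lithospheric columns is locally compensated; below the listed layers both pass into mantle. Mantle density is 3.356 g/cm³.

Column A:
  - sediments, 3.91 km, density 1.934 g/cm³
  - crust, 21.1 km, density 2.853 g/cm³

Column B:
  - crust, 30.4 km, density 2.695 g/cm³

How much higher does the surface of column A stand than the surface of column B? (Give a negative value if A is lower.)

For any compensation level in the mantle, the mantle terms cancel and isostasy reduces to e = (Σt_A − Σt_B) − (Σ(ρt)_A − Σ(ρt)_B) / ρ_m.
Σt_A = 25.01 km; Σt_B = 30.4 km; Σ(ρt)_A = 67.76024; Σ(ρt)_B = 81.928 (in km·g/cm³).
e = (25.01 − 30.4) − (67.76024 − 81.928) / 3.356 = −1.17 km.

−1.17 km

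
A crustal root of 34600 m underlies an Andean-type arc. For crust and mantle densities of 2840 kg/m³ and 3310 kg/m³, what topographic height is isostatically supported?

5730 m

For local isostatic compensation: ρ_c h = (ρ_m − ρ_c) r.
h = r (ρ_m − ρ_c) / ρ_c = 34600 m × (3310 − 2840) / 2840 = 5730 m.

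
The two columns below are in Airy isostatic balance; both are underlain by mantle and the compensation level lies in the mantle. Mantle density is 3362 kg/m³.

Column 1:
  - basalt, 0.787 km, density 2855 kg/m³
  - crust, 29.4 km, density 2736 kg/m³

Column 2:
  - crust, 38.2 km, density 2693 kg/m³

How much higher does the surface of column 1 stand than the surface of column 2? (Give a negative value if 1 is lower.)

−2.01 km

For any compensation level in the mantle, the mantle terms cancel and isostasy reduces to e = (Σt_1 − Σt_2) − (Σ(ρt)_1 − Σ(ρt)_2) / ρ_m.
Σt_1 = 30.187 km; Σt_2 = 38.2 km; Σ(ρt)_1 = 82685.285; Σ(ρt)_2 = 102872.6 (in km·kg/m³).
e = (30.187 − 38.2) − (82685.285 − 102872.6) / 3362 = −2.01 km.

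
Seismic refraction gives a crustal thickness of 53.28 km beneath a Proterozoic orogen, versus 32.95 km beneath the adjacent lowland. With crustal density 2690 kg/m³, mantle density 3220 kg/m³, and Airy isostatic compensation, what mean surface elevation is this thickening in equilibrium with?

3.35 km

Excess crust Δ = 53.28 km − 32.95 km = 20.33 km, split between elevation h and root r with h + r = Δ.
Airy balance ρ_c h = (ρ_m − ρ_c) r gives r = h ρ_c/(ρ_m − ρ_c), so h (1 + ρ_c/(ρ_m − ρ_c)) = Δ, i.e. h = Δ (ρ_m − ρ_c)/ρ_m.
h = 20.33 km × 530/3220 = 3.35 km.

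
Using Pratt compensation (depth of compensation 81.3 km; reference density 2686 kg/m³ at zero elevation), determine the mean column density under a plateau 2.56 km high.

2600 kg/m³

Pratt balance: ρ_ref D = ρ (D + h).
ρ = ρ_ref D/(D + h) = 2686 × 81.3 km/(81.3 km + 2.56 km) = 2600 kg/m³.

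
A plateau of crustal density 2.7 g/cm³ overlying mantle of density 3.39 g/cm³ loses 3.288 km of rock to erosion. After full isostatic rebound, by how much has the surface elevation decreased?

Rebound u = e ρ_c/ρ_m = 3.288 km × 2.7/3.39 = 2.619 km.
Net surface drop = e − u = 3.288 km − 2.619 km = e (ρ_m − ρ_c)/ρ_m = 0.669 km.

0.669 km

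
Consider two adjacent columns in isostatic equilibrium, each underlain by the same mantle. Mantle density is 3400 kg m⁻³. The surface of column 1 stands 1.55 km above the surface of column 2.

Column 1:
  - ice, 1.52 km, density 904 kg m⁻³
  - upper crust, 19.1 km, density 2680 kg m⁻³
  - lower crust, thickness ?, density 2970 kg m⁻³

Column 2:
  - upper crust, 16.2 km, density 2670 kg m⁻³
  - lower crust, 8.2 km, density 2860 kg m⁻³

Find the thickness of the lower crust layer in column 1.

Take the compensation level at the base of the deeper column (depth z_c below the surface of column 1) and equate Σ ρ_i t_i down to z_c; mantle fills any gap and the z_c terms cancel.
Column 1: 1.52×904 + 19.1×2680 + x×2970 + (z_c − 20.62 − x)×3400
Column 2: 1.55×0 + 16.2×2670 + 8.2×2860 + (z_c − 1.55 − 24.4)×3400
The z_c×3400 term appears on both sides and cancels. Collect the known terms of each column as K = Σ(ρt)_known − 3400 × (depth of known layers): K_1 = 52562.08 − 3400×20.62 = −17545.92; K_2 = 66706 − 3400×(1.55 + 24.4) = −21524.
Balance: K_1 − x×(3400 − 2970) = K_2, so x = (K_1 − K_2)/(3400 − 2970) = 3978.08/430 = 9.25 km.

9.25 km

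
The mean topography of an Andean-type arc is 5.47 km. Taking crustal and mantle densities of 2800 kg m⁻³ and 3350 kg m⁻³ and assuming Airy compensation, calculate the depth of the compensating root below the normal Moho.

27.8 km

For local isostatic compensation: the weight of the topography is balanced by the buoyancy of the root, ρ_c h = (ρ_m − ρ_c) r.
r = h · ρ_c / (ρ_m − ρ_c) = 5.47 km × 2800 / (3350 − 2800) = 27.8 km.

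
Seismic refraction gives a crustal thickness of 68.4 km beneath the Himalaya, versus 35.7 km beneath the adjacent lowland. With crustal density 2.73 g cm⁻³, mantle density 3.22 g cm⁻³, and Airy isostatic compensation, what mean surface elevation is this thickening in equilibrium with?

4.98 km

Excess crust Δ = 68.4 km − 35.7 km = 32.7 km, split between elevation h and root r with h + r = Δ.
Airy balance ρ_c h = (ρ_m − ρ_c) r gives r = h ρ_c/(ρ_m − ρ_c), so h (1 + ρ_c/(ρ_m − ρ_c)) = Δ, i.e. h = Δ (ρ_m − ρ_c)/ρ_m.
h = 32.7 km × 0.49/3.22 = 4.98 km.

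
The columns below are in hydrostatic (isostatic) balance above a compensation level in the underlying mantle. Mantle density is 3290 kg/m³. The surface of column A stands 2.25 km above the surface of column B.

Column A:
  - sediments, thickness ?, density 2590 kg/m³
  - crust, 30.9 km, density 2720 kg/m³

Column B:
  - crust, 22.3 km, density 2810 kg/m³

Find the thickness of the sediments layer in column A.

0.705 km

Take the compensation level at the base of the deeper column (depth z_c below the surface of column A) and equate Σ ρ_i t_i down to z_c; mantle fills any gap and the z_c terms cancel.
Column A: x×2590 + 30.9×2720 + (z_c − 30.9 − x)×3290
Column B: 2.25×0 + 22.3×2810 + (z_c − 2.25 − 22.3)×3290
The z_c×3290 term appears on both sides and cancels. Collect the known terms of each column as K = Σ(ρt)_known − 3290 × (depth of known layers): K_A = 84048 − 3290×30.9 = −17613; K_B = 62663 − 3290×(2.25 + 22.3) = −18106.5.
Balance: K_A − x×(3290 − 2590) = K_B, so x = (K_A − K_B)/(3290 − 2590) = 493.5/700 = 0.705 km.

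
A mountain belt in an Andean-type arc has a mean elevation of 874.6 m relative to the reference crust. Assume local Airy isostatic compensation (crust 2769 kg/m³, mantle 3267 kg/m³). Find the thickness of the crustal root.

Balancing pressure at the compensation depth: the weight of the topography is balanced by the buoyancy of the root, ρ_c h = (ρ_m − ρ_c) r.
r = h · ρ_c / (ρ_m − ρ_c) = 874.6 m × 2769 / (3267 − 2769) = 4860 m.

4860 m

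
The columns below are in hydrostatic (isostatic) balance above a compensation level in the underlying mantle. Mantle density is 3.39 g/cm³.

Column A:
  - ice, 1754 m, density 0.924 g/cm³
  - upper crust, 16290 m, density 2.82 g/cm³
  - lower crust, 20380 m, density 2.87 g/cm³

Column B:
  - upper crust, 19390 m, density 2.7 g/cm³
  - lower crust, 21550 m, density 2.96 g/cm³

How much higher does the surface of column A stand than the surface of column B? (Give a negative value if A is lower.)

For any compensation level in the mantle, the mantle terms cancel and isostasy reduces to e = (Σt_A − Σt_B) − (Σ(ρt)_A − Σ(ρt)_B) / ρ_m.
Σt_A = 38424 m; Σt_B = 40940 m; Σ(ρt)_A = 106049.096; Σ(ρt)_B = 116141 (in m·g/cm³).
e = (38424 − 40940) − (106049.096 − 116141) / 3.39 = 461 m.

461 m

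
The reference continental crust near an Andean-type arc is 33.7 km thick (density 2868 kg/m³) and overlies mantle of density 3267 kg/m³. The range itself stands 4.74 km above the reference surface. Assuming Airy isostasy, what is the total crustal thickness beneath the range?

Root depth r = h ρ_c / (ρ_m − ρ_c) = 4.74 km × 2868 / 399 = 34.07 km.
Total thickness = T + h + r = 33.7 km + 4.74 km + 34.07 km = 72.5 km.

72.5 km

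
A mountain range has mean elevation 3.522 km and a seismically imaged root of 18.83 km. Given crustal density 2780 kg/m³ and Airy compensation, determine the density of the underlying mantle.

3300 kg/m³

Airy balance: ρ_c h = (ρ_m − ρ_c) r → ρ_m = ρ_c (1 + h/r).
ρ_m = 2780 × (1 + 3.522 km/18.83 km) = 3300 kg/m³.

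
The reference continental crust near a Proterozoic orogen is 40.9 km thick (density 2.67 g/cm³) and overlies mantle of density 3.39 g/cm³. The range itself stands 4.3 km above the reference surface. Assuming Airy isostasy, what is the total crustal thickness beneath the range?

Root depth r = h ρ_c / (ρ_m − ρ_c) = 4.3 km × 2.67 / 0.72 = 15.95 km.
Total thickness = T + h + r = 40.9 km + 4.3 km + 15.95 km = 61.1 km.

61.1 km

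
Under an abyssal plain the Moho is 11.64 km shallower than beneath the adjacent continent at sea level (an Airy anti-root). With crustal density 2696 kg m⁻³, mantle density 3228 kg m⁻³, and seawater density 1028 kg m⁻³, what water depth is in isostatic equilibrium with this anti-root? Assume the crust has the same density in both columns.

3.71 km

Replacing a thickness d of crust by seawater at the top must be balanced by replacing crust with mantle at the base: d (ρ_c − ρ_w) = a (ρ_m − ρ_c).
d = a (ρ_m − ρ_c)/(ρ_c − ρ_w) = 11.64 km × 532/1668 = 3.71 km.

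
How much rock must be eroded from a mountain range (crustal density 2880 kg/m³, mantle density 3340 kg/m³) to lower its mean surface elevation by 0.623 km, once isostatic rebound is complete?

4.52 km

Net drop Δ = e − u = e − e ρ_c/ρ_m = e (ρ_m − ρ_c)/ρ_m.
e = Δ ρ_m/(ρ_m − ρ_c) = 0.623 km × 3340/460 = 4.52 km.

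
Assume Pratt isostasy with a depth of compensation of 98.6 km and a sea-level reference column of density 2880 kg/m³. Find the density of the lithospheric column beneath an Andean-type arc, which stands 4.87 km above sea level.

2740 kg/m³

Pratt balance: ρ_ref D = ρ (D + h).
ρ = ρ_ref D/(D + h) = 2880 × 98.6 km/(98.6 km + 4.87 km) = 2740 kg/m³.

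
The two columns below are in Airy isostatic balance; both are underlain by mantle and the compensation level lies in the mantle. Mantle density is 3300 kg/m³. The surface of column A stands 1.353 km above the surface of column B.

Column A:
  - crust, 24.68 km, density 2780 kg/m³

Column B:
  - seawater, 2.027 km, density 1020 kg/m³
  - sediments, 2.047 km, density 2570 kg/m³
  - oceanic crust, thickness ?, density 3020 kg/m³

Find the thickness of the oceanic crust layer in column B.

8.05 km

Take the compensation level at the base of the deeper column (depth z_c below the surface of column A) and equate Σ ρ_i t_i down to z_c; mantle fills any gap and the z_c terms cancel.
Column A: 24.68×2780 + (z_c − 24.68)×3300
Column B: 1.353×0 + 2.027×1020 + 2.047×2570 + x×3020 + (z_c − 1.353 − 4.074 − x)×3300
The z_c×3300 term appears on both sides and cancels. Collect the known terms of each column as K = Σ(ρt)_known − 3300 × (depth of known layers): K_A = 68610.4 − 3300×24.68 = −12833.6; K_B = 7328.33 − 3300×(1.353 + 4.074) = −10580.77.
Balance: K_A = K_B − x×(3300 − 3020), so x = (K_B − K_A)/(3300 − 3020) = 2252.83/280 = 8.05 km.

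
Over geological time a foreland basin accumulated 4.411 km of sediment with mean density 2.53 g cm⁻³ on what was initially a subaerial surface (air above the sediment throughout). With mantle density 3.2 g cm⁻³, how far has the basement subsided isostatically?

3.49 km

Subaerial load: s = t ρ_sed / ρ_m = 4.411 km × 2.53/3.2 = 3.49 km.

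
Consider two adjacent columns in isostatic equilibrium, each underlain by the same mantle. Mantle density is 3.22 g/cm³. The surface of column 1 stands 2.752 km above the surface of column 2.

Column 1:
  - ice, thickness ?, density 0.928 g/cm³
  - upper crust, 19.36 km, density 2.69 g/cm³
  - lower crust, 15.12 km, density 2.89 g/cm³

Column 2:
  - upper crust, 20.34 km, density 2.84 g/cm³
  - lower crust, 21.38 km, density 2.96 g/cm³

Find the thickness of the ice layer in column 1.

Take the compensation level at the base of the deeper column (depth z_c below the surface of column 1) and equate Σ ρ_i t_i down to z_c; mantle fills any gap and the z_c terms cancel.
Column 1: x×0.928 + 19.36×2.69 + 15.12×2.89 + (z_c − 34.48 − x)×3.22
Column 2: 2.752×0 + 20.34×2.84 + 21.38×2.96 + (z_c − 2.752 − 41.72)×3.22
The z_c×3.22 term appears on both sides and cancels. Collect the known terms of each column as K = Σ(ρt)_known − 3.22 × (depth of known layers): K_1 = 95.7752 − 3.22×34.48 = −15.2504; K_2 = 121.0504 − 3.22×(2.752 + 41.72) = −22.14944.
Balance: K_1 − x×(3.22 − 0.928) = K_2, so x = (K_1 − K_2)/(3.22 − 0.928) = 6.89904/2.292 = 3.01 km.

3.01 km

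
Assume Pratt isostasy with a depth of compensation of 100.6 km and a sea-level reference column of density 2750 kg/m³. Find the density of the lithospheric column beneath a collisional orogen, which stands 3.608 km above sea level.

2650 kg/m³

Pratt balance: ρ_ref D = ρ (D + h).
ρ = ρ_ref D/(D + h) = 2750 × 100.6 km/(100.6 km + 3.608 km) = 2650 kg/m³.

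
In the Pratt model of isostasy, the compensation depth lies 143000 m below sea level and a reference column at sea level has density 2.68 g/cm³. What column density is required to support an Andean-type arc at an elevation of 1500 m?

2.65 g/cm³

Pratt balance: ρ_ref D = ρ (D + h).
ρ = ρ_ref D/(D + h) = 2.68 × 143000 m/(143000 m + 1500 m) = 2.65 g/cm³.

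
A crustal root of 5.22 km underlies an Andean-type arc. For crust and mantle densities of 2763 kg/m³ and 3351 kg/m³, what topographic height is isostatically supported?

By Archimedes' principle applied to the lithosphere: ρ_c h = (ρ_m − ρ_c) r.
h = r (ρ_m − ρ_c) / ρ_c = 5.22 km × (3351 − 2763) / 2763 = 1.11 km.

1.11 km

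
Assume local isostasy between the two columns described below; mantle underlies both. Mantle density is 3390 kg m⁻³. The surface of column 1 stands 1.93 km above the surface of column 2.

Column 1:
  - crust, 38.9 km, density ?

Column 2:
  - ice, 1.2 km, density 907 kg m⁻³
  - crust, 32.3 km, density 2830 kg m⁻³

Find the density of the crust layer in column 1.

2680 kg m⁻³

Take the compensation level at the base of the deeper column (depth z_c below the surface of column 1) and equate Σ ρ_i t_i down to z_c; mantle fills any gap and the z_c terms cancel.
Column 1: 38.9×ρ + (z_c − 38.9)×3390
Column 2: 1.93×0 + 1.2×907 + 32.3×2830 + (z_c − 1.93 − 33.5)×3390
The z_c×3390 term appears on both sides and cancels. Collect the known terms of each column as K = Σ(ρt)_known − 3390 × (depth of known layers): K_1 = 0 − 3390×38.9 = −131871; K_2 = 92497.4 − 3390×(1.93 + 33.5) = −27610.3.
Balance: K_1 + 38.9×ρ = K_2, so ρ = (K_2 − K_1)/38.9 = 104261/38.9 = 2680 kg m⁻³.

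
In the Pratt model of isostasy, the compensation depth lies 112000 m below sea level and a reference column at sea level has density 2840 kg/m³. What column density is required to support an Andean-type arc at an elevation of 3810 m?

2750 kg/m³

Pratt balance: ρ_ref D = ρ (D + h).
ρ = ρ_ref D/(D + h) = 2840 × 112000 m/(112000 m + 3810 m) = 2750 kg/m³.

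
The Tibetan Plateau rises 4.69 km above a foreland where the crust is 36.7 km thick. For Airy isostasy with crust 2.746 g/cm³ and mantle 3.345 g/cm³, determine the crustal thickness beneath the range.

Root depth r = h ρ_c / (ρ_m − ρ_c) = 4.69 km × 2.746 / 0.599 = 21.5 km.
Total thickness = T + h + r = 36.7 km + 4.69 km + 21.5 km = 62.9 km.

62.9 km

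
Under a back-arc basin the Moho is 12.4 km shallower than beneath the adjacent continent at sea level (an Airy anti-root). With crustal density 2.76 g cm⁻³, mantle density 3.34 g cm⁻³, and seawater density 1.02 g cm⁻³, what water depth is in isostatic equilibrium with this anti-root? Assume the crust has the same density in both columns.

4.13 km

Replacing a thickness d of crust by seawater at the top must be balanced by replacing crust with mantle at the base: d (ρ_c − ρ_w) = a (ρ_m − ρ_c).
d = a (ρ_m − ρ_c)/(ρ_c − ρ_w) = 12.4 km × 0.58/1.74 = 4.13 km.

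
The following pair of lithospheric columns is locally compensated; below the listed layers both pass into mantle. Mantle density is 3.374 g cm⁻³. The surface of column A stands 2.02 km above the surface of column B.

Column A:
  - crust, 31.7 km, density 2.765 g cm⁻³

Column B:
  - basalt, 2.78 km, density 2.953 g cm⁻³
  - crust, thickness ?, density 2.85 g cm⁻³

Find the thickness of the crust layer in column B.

21.6 km

Take the compensation level at the base of the deeper column (depth z_c below the surface of column A) and equate Σ ρ_i t_i down to z_c; mantle fills any gap and the z_c terms cancel.
Column A: 31.7×2.765 + (z_c − 31.7)×3.374
Column B: 2.02×0 + 2.78×2.953 + x×2.85 + (z_c − 2.02 − 2.78 − x)×3.374
The z_c×3.374 term appears on both sides and cancels. Collect the known terms of each column as K = Σ(ρt)_known − 3.374 × (depth of known layers): K_A = 87.6505 − 3.374×31.7 = −19.3053; K_B = 8.20934 − 3.374×(2.02 + 2.78) = −7.98586.
Balance: K_A = K_B − x×(3.374 − 2.85), so x = (K_B − K_A)/(3.374 − 2.85) = 11.3194/0.524 = 21.6 km.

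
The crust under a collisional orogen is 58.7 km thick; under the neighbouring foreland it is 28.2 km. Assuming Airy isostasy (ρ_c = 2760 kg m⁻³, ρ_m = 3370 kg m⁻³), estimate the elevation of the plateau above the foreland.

Excess crust Δ = 58.7 km − 28.2 km = 30.5 km, split between elevation h and root r with h + r = Δ.
Airy balance ρ_c h = (ρ_m − ρ_c) r gives r = h ρ_c/(ρ_m − ρ_c), so h (1 + ρ_c/(ρ_m − ρ_c)) = Δ, i.e. h = Δ (ρ_m − ρ_c)/ρ_m.
h = 30.5 km × 610/3370 = 5.52 km.

5.52 km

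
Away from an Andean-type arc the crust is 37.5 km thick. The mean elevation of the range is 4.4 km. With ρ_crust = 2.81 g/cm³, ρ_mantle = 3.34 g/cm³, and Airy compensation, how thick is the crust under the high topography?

Root depth r = h ρ_c / (ρ_m − ρ_c) = 4.4 km × 2.81 / 0.53 = 23.33 km.
Total thickness = T + h + r = 37.5 km + 4.4 km + 23.33 km = 65.2 km.

65.2 km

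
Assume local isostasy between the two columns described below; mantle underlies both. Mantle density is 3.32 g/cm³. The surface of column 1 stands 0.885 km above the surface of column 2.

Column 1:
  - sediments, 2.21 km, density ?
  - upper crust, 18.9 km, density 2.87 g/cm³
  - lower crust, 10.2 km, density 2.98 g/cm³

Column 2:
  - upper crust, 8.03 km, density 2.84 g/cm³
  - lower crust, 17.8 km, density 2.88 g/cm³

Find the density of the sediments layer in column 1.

2.12 g/cm³

Take the compensation level at the base of the deeper column (depth z_c below the surface of column 1) and equate Σ ρ_i t_i down to z_c; mantle fills any gap and the z_c terms cancel.
Column 1: 2.21×ρ + 18.9×2.87 + 10.2×2.98 + (z_c − 31.31)×3.32
Column 2: 0.885×0 + 8.03×2.84 + 17.8×2.88 + (z_c − 0.885 − 25.83)×3.32
The z_c×3.32 term appears on both sides and cancels. Collect the known terms of each column as K = Σ(ρt)_known − 3.32 × (depth of known layers): K_1 = 84.639 − 3.32×31.31 = −19.3102; K_2 = 74.0692 − 3.32×(0.885 + 25.83) = −14.6246.
Balance: K_1 + 2.21×ρ = K_2, so ρ = (K_2 − K_1)/2.21 = 4.6856/2.21 = 2.12 g/cm³.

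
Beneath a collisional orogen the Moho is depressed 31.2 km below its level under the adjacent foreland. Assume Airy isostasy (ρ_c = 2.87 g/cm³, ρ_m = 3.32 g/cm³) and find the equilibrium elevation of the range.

Isostatic balance requires: ρ_c h = (ρ_m − ρ_c) r.
h = r (ρ_m − ρ_c) / ρ_c = 31.2 km × (3.32 − 2.87) / 2.87 = 4.89 km.

4.89 km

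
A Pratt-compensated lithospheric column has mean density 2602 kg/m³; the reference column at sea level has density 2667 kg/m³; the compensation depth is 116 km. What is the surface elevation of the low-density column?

2.9 km

ρ_ref D = ρ (D + h) → h = D (ρ_ref − ρ)/ρ.
h = 116 km × (2667 − 2602)/2602 = 2.9 km.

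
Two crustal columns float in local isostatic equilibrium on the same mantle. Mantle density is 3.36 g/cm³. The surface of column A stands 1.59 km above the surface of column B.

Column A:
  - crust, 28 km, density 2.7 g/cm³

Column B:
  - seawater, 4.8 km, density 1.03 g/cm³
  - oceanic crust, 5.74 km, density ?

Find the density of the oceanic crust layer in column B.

3.02 g/cm³

Take the compensation level at the base of the deeper column (depth z_c below the surface of column A) and equate Σ ρ_i t_i down to z_c; mantle fills any gap and the z_c terms cancel.
Column A: 28×2.7 + (z_c − 28)×3.36
Column B: 1.59×0 + 4.8×1.03 + 5.74×ρ + (z_c − 1.59 − 10.54)×3.36
The z_c×3.36 term appears on both sides and cancels. Collect the known terms of each column as K = Σ(ρt)_known − 3.36 × (depth of known layers): K_A = 75.6 − 3.36×28 = −18.48; K_B = 4.944 − 3.36×(1.59 + 10.54) = −35.8128.
Balance: K_A = K_B + 5.74×ρ, so ρ = (K_A − K_B)/5.74 = 17.3328/5.74 = 3.02 g/cm³.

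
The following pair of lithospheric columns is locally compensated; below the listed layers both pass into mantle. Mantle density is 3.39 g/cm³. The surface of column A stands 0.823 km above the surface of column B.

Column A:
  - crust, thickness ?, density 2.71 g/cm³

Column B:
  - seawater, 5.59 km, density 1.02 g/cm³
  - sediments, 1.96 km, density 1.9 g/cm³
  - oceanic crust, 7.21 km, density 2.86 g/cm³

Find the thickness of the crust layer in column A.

33.5 km

Take the compensation level at the base of the deeper column (depth z_c below the surface of column A) and equate Σ ρ_i t_i down to z_c; mantle fills any gap and the z_c terms cancel.
Column A: x×2.71 + (z_c − 0 − x)×3.39
Column B: 0.823×0 + 5.59×1.02 + 1.96×1.9 + 7.21×2.86 + (z_c − 0.823 − 14.76)×3.39
The z_c×3.39 term appears on both sides and cancels. Collect the known terms of each column as K = Σ(ρt)_known − 3.39 × (depth of known layers): K_A = 0 − 3.39×0 = 0; K_B = 30.0464 − 3.39×(0.823 + 14.76) = −22.77997.
Balance: K_A − x×(3.39 − 2.71) = K_B, so x = (K_A − K_B)/(3.39 − 2.71) = 22.78/0.68 = 33.5 km.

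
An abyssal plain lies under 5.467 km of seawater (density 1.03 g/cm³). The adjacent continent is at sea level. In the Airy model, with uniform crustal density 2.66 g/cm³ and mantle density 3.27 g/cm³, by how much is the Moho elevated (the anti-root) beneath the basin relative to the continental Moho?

Balancing pressure at the compensation depth: replacing crust with seawater at the top is compensated by replacing crust with mantle at the base: d (ρ_c − ρ_w) = a (ρ_m − ρ_c).
a = d (ρ_c − ρ_w)/(ρ_m − ρ_c) = 5.467 km × 1.63/0.61 = 14.6 km.

14.6 km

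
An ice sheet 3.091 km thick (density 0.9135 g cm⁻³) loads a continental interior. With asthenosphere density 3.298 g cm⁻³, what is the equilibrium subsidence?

Balancing pressure at the compensation depth: the ice load ρ_ice t is balanced by mantle displaced below, ρ_m s.
s = t ρ_ice / ρ_m = 3.091 km × 0.9135/3.298 = 0.856 km.

0.856 km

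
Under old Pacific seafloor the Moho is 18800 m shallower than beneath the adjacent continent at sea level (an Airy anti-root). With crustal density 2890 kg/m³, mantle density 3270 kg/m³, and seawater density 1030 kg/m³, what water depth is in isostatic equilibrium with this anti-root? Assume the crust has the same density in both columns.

3840 m

Replacing a thickness d of crust by seawater at the top must be balanced by replacing crust with mantle at the base: d (ρ_c − ρ_w) = a (ρ_m − ρ_c).
d = a (ρ_m − ρ_c)/(ρ_c − ρ_w) = 18800 m × 380/1860 = 3840 m.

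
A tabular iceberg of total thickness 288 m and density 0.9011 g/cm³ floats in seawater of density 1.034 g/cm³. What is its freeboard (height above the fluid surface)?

37 m

Floating equilibrium: submerged depth d = t ρ_obj/ρ_fluid = 288 m × 0.9011/1.034 = 251 m.
Freeboard = t − d = 288 m − 251 m = 37 m.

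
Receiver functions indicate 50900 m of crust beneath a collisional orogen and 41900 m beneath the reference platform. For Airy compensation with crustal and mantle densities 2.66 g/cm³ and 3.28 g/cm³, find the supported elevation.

Excess crust Δ = 50900 m − 41900 m = 9000 m, split between elevation h and root r with h + r = Δ.
Airy balance ρ_c h = (ρ_m − ρ_c) r gives r = h ρ_c/(ρ_m − ρ_c), so h (1 + ρ_c/(ρ_m − ρ_c)) = Δ, i.e. h = Δ (ρ_m − ρ_c)/ρ_m.
h = 9000 m × 0.62/3.28 = 1700 m.

1700 m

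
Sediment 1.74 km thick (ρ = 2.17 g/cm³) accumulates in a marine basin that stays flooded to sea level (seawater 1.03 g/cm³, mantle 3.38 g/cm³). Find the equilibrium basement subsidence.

0.844 km

Submarine loading: the sediment displaces seawater, and the subsidence is in turn flooded, so s (ρ_m − ρ_w) = t (ρ_sed − ρ_w).
s = 1.74 km × (2.17 − 1.03) / (3.38 − 1.03) = 0.844 km.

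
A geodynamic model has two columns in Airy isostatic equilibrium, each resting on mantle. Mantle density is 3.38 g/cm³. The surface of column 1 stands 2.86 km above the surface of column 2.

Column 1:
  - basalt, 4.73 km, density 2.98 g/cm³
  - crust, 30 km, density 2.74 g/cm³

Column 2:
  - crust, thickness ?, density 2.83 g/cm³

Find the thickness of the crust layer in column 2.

20.8 km

Take the compensation level at the base of the deeper column (depth z_c below the surface of column 1) and equate Σ ρ_i t_i down to z_c; mantle fills any gap and the z_c terms cancel.
Column 1: 4.73×2.98 + 30×2.74 + (z_c − 34.73)×3.38
Column 2: 2.86×0 + x×2.83 + (z_c − 2.86 − 0 − x)×3.38
The z_c×3.38 term appears on both sides and cancels. Collect the known terms of each column as K = Σ(ρt)_known − 3.38 × (depth of known layers): K_1 = 96.2954 − 3.38×34.73 = −21.092; K_2 = 0 − 3.38×(2.86 + 0) = −9.6668.
Balance: K_1 = K_2 − x×(3.38 − 2.83), so x = (K_2 − K_1)/(3.38 − 2.83) = 11.4252/0.55 = 20.8 km.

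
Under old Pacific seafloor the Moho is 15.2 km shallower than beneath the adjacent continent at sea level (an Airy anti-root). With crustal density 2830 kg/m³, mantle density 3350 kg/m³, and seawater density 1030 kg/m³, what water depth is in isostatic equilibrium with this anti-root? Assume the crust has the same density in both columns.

4.39 km

Replacing a thickness d of crust by seawater at the top must be balanced by replacing crust with mantle at the base: d (ρ_c − ρ_w) = a (ρ_m − ρ_c).
d = a (ρ_m − ρ_c)/(ρ_c − ρ_w) = 15.2 km × 520/1800 = 4.39 km.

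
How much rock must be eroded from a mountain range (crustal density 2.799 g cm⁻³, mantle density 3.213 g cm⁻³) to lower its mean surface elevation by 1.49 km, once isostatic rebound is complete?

Net drop Δ = e − u = e − e ρ_c/ρ_m = e (ρ_m − ρ_c)/ρ_m.
e = Δ ρ_m/(ρ_m − ρ_c) = 1.49 km × 3.213/0.414 = 11.6 km.

11.6 km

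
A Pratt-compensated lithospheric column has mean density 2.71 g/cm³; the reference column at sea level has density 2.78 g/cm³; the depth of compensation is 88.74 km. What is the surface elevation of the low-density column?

ρ_ref D = ρ (D + h) → h = D (ρ_ref − ρ)/ρ.
h = 88.74 km × (2.78 − 2.71)/2.71 = 2.29 km.

2.29 km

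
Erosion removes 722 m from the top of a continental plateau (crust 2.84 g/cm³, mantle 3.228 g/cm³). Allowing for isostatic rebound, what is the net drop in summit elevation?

86.8 m

Rebound u = e ρ_c/ρ_m = 722 m × 2.84/3.228 = 635.2 m.
Net surface drop = e − u = 722 m − 635.2 m = e (ρ_m − ρ_c)/ρ_m = 86.8 m.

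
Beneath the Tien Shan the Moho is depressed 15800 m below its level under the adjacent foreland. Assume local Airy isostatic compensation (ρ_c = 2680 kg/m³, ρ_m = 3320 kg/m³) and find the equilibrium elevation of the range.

For local isostatic compensation: ρ_c h = (ρ_m − ρ_c) r.
h = r (ρ_m − ρ_c) / ρ_c = 15800 m × (3320 − 2680) / 2680 = 3770 m.

3770 m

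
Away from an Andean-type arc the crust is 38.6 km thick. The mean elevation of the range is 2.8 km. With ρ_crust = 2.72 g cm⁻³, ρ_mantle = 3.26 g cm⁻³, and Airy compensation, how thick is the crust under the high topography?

55.5 km

Root depth r = h ρ_c / (ρ_m − ρ_c) = 2.8 km × 2.72 / 0.54 = 14.1 km.
Total thickness = T + h + r = 38.6 km + 2.8 km + 14.1 km = 55.5 km.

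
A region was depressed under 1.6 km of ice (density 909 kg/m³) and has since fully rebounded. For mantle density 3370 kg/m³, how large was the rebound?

0.432 km

Removing the load lets mantle flow back in; uplift u satisfies ρ_ice t = ρ_m u.
u = t ρ_ice/ρ_m = 1.6 km × 909/3370 = 0.432 km.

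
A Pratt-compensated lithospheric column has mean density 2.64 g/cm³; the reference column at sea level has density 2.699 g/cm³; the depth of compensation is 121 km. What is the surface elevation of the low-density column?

2.7 km

ρ_ref D = ρ (D + h) → h = D (ρ_ref − ρ)/ρ.
h = 121 km × (2.699 − 2.64)/2.64 = 2.7 km.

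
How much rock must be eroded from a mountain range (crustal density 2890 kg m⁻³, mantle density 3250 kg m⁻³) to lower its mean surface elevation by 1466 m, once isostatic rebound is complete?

13200 m

Net drop Δ = e − u = e − e ρ_c/ρ_m = e (ρ_m − ρ_c)/ρ_m.
e = Δ ρ_m/(ρ_m − ρ_c) = 1466 m × 3250/360 = 13200 m.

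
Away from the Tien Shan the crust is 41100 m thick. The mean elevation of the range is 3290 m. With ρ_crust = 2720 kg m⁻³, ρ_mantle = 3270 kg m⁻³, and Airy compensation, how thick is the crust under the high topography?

60700 m

Root depth r = h ρ_c / (ρ_m − ρ_c) = 3290 m × 2720 / 550 = 16270 m.
Total thickness = T + h + r = 41100 m + 3290 m + 16270 m = 60700 m.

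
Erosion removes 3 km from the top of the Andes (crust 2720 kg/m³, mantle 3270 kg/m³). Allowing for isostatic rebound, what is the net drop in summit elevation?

Rebound u = e ρ_c/ρ_m = 3 km × 2720/3270 = 2.495 km.
Net surface drop = e − u = 3 km − 2.495 km = e (ρ_m − ρ_c)/ρ_m = 0.505 km.

0.505 km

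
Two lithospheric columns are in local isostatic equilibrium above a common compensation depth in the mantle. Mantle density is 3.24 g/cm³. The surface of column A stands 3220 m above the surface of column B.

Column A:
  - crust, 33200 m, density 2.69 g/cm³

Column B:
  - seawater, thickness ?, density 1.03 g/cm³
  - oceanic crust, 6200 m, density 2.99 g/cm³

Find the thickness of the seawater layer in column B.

Take the compensation level at the base of the deeper column (depth z_c below the surface of column A) and equate Σ ρ_i t_i down to z_c; mantle fills any gap and the z_c terms cancel.
Column A: 33200×2.69 + (z_c − 33200)×3.24
Column B: 3220×0 + x×1.03 + 6200×2.99 + (z_c − 3220 − 6200 − x)×3.24
The z_c×3.24 term appears on both sides and cancels. Collect the known terms of each column as K = Σ(ρt)_known − 3.24 × (depth of known layers): K_A = 89308 − 3.24×33200 = −18260; K_B = 18538 − 3.24×(3220 + 6200) = −11982.8.
Balance: K_A = K_B − x×(3.24 − 1.03), so x = (K_B − K_A)/(3.24 − 1.03) = 6277.2/2.21 = 2840 m.

2840 m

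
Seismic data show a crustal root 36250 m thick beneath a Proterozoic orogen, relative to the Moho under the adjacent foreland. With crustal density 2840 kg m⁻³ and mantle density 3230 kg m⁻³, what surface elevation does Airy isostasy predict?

4980 m

By Archimedes' principle applied to the lithosphere: ρ_c h = (ρ_m − ρ_c) r.
h = r (ρ_m − ρ_c) / ρ_c = 36250 m × (3230 − 2840) / 2840 = 4980 m.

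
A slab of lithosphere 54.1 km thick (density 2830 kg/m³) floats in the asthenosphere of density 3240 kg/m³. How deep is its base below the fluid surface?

Draft d = t ρ_obj/ρ_fluid = 54.1 km × 2830/3240 = 47.3 km.

47.3 km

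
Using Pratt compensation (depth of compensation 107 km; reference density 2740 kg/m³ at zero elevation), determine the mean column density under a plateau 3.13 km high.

Pratt balance: ρ_ref D = ρ (D + h).
ρ = ρ_ref D/(D + h) = 2740 × 107 km/(107 km + 3.13 km) = 2660 kg/m³.

2660 kg/m³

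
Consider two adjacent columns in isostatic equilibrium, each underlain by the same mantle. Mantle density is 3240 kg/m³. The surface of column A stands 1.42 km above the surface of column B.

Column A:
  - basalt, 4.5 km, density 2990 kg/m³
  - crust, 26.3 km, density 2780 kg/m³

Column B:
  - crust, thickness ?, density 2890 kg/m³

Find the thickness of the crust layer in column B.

24.6 km

Take the compensation level at the base of the deeper column (depth z_c below the surface of column A) and equate Σ ρ_i t_i down to z_c; mantle fills any gap and the z_c terms cancel.
Column A: 4.5×2990 + 26.3×2780 + (z_c − 30.8)×3240
Column B: 1.42×0 + x×2890 + (z_c − 1.42 − 0 − x)×3240
The z_c×3240 term appears on both sides and cancels. Collect the known terms of each column as K = Σ(ρt)_known − 3240 × (depth of known layers): K_A = 86569 − 3240×30.8 = −13223; K_B = 0 − 3240×(1.42 + 0) = −4600.8.
Balance: K_A = K_B − x×(3240 − 2890), so x = (K_B − K_A)/(3240 − 2890) = 8622.2/350 = 24.6 km.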